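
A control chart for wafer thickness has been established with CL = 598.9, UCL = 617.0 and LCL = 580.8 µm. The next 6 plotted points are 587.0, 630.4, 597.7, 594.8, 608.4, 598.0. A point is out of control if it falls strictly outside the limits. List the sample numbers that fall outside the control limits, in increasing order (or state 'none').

Compare each point to [580.8, 617.0]: sample 2 = 630.4 > UCL.

2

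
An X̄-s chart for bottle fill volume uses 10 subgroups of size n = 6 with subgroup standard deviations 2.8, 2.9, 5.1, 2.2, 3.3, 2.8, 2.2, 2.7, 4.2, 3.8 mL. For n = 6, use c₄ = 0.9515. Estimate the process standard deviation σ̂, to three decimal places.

s̄ = (2.8 + 2.9 + 5.1 + 2.2 + 3.3 + 2.8 + 2.2 + 2.7 + 4.2 + 3.8) / 10 = 3.2000
σ̂ = s̄ / c₄ = 3.2000 / 0.9515 = 3.3631

3.363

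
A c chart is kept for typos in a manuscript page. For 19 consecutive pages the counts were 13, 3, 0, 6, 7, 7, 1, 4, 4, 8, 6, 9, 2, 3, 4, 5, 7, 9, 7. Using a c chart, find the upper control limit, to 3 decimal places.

c̄ = (13 + 3 + 0 + 6 + 7 + 7 + 1 + 4 + 4 + 8 + 6 + 9 + 2 + 3 + 4 + 5 + 7 + 9 + 7) / 19 = 105 / 19 = 5.5263
UCL = c̄ + 3√c̄ = 5.5263 + 3 × √5.5263 = 5.5263 + 3 × 2.3508 = 12.5788

12.579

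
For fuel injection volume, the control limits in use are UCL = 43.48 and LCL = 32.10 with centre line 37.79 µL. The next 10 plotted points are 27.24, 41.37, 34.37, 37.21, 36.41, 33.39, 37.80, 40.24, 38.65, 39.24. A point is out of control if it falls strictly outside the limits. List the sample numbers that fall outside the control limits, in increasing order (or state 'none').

Compare each point to [32.10, 43.48]: sample 1 = 27.24 < LCL.

1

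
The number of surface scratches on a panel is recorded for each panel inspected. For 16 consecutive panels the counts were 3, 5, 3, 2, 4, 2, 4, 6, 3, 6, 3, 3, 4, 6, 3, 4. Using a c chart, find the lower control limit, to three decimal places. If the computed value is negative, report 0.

c̄ = (3 + 5 + 3 + 2 + 4 + 2 + 4 + 6 + 3 + 6 + 3 + 3 + 4 + 6 + 3 + 4) / 16 = 61 / 16 = 3.8125
LCL = c̄ − 3√c̄ = 3.8125 − 3 × 1.9526 = -2.0452 → 0 (cannot be negative)

0.000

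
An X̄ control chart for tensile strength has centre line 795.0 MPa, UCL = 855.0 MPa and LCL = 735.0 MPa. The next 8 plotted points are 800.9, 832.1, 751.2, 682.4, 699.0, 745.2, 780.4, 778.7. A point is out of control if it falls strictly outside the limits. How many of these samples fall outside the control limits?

2

Compare each point to [735.0, 855.0]: sample 4 = 682.4 < LCL; sample 5 = 699.0 < LCL.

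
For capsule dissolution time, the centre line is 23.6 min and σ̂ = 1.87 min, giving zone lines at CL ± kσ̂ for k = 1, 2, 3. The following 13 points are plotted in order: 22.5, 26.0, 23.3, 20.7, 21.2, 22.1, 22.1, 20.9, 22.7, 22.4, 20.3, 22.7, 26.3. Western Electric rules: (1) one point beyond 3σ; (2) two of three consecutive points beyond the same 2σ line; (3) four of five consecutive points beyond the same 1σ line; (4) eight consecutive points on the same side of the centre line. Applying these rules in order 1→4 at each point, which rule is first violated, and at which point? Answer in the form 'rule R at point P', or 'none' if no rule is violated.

rule 4 at point 10

Zone of each point (C = within 1σ̂, B = 1σ̂–2σ̂, A = 2σ̂–3σ̂, * = beyond 3σ̂; sign = side of CL): 1:-C, 2:+B, 3:-C, 4:-B, 5:-B, 6:-C, 7:-C, 8:-B, 9:-C, 10:-C, 11:-B, 12:-C, 13:+B
Rule 4 (eight consecutive points on the same side of the centre line) is satisfied at point 10.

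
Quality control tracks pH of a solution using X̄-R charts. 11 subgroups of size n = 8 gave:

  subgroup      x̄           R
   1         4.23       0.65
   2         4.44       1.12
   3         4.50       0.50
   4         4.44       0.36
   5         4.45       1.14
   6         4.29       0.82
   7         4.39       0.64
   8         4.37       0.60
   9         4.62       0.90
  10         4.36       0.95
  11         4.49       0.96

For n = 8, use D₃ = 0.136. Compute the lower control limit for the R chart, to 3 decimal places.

0.107

R̄ = (0.65 + 1.12 + 0.50 + 0.36 + 1.14 + 0.82 + 0.64 + 0.60 + 0.90 + 0.95 + 0.96) / 11 = 8.6400 / 11 = 0.7855
LCL_R = D₃·R̄ = 0.136 × 0.7855 = 0.1068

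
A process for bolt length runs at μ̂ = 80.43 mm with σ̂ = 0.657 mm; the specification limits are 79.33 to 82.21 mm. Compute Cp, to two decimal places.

Cp = (USL − LSL) / (6σ̂) = (82.21 − 79.33) / (6 × 0.657) = 2.8800 / 3.9420 = 0.7306

0.73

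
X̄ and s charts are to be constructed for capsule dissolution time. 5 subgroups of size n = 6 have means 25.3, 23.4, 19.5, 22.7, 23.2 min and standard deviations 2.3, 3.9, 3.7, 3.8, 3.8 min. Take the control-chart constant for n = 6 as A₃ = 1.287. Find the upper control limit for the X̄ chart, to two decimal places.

X̄̄ = (25.3 + 23.4 + 19.5 + 22.7 + 23.2) / 5 = 22.8200
s̄ = (2.3 + 3.9 + 3.7 + 3.8 + 3.8) / 5 = 3.5000
UCL = X̄̄ + A₃·s̄ = 22.8200 + 1.287 × 3.5000 = 27.3245

27.32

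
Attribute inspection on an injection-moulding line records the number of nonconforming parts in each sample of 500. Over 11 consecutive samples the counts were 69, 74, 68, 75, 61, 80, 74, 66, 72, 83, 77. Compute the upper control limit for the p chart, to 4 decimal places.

0.1925

p̄ = Σdᵢ / (k·n) = 799 / (11 × 500) = 0.14527
UCL = p̄ + 3·√(p̄(1−p̄)/n) = 0.14527 + 3 × √(0.14527×0.85473/500) = 0.14527 + 3 × 0.01576 = 0.19255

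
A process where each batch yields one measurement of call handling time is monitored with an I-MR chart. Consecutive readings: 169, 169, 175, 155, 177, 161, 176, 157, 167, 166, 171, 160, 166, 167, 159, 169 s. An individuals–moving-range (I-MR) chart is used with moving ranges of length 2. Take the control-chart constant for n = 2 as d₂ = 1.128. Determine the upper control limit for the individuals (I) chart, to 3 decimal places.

193.096

X̄ = (169 + 169 + 175 + 155 + 177 + 161 + 176 + 157 + 167 + 166 + 171 + 160 + 166 + 167 + 159 + 169) / 16 = 166.5000
Moving ranges: 0, 6, 20, 22, 16, 15, 19, 10, 1, 5, 11, 6, 1, 8, 10; M̄R̄ = 150.0000 / 15 = 10.0000
UCL = X̄ + 3·M̄R̄/d₂ = 166.5000 + 3 × 10.0000 / 1.128 = 193.0957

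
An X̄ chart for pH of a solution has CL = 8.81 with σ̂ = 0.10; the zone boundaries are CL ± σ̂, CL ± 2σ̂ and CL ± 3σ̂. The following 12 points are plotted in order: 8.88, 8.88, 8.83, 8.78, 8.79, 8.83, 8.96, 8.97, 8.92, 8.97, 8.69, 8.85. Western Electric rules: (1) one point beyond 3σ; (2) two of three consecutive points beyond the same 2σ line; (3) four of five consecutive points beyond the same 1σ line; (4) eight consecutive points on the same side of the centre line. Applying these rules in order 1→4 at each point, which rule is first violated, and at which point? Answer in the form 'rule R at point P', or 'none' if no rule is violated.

rule 3 at point 10

Zone of each point (C = within 1σ̂, B = 1σ̂–2σ̂, A = 2σ̂–3σ̂, * = beyond 3σ̂; sign = side of CL): 1:+C, 2:+C, 3:+C, 4:-C, 5:-C, 6:+C, 7:+B, 8:+B, 9:+B, 10:+B, 11:-B, 12:+C
Rule 3 (four of five consecutive points beyond the same 1σ limit) is satisfied at point 10.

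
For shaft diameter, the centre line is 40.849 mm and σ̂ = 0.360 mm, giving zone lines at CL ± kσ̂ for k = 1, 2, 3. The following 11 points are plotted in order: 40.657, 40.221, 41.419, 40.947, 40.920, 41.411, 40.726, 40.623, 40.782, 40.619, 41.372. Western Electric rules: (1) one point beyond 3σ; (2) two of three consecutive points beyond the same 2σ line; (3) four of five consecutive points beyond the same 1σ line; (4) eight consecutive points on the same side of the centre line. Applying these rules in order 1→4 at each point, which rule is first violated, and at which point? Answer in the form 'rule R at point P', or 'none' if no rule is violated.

Zone of each point (C = within 1σ̂, B = 1σ̂–2σ̂, A = 2σ̂–3σ̂, * = beyond 3σ̂; sign = side of CL): 1:-C, 2:-B, 3:+B, 4:+C, 5:+C, 6:+B, 7:-C, 8:-C, 9:-C, 10:-C, 11:+B
No rule fires across all 11 points.

none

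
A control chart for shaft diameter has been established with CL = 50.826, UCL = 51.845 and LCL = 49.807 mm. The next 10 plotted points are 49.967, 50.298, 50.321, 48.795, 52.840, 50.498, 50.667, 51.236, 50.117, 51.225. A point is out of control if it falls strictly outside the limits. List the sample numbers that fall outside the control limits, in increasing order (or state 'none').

4, 5

Compare each point to [49.807, 51.845]: sample 4 = 48.795 < LCL; sample 5 = 52.840 > UCL.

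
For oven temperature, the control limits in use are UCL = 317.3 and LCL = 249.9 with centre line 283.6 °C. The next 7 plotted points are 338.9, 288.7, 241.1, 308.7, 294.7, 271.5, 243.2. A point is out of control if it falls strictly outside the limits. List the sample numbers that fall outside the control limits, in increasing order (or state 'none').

Compare each point to [249.9, 317.3]: sample 1 = 338.9 > UCL; sample 3 = 241.1 < LCL; sample 7 = 243.2 < LCL.

1, 3, 7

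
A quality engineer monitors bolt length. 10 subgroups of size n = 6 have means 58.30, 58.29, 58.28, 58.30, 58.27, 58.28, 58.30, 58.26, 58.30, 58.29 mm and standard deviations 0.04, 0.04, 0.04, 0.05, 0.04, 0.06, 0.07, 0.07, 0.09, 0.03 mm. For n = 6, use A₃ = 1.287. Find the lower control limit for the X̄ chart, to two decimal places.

58.22

X̄̄ = (58.30 + 58.29 + 58.28 + 58.30 + 58.27 + 58.28 + 58.30 + 58.26 + 58.30 + 58.29) / 10 = 58.2870
s̄ = (0.04 + 0.04 + 0.04 + 0.05 + 0.04 + 0.06 + 0.07 + 0.07 + 0.09 + 0.03) / 10 = 0.0530
LCL = X̄̄ − A₃·s̄ = 58.2870 − 1.287 × 0.0530 = 58.2188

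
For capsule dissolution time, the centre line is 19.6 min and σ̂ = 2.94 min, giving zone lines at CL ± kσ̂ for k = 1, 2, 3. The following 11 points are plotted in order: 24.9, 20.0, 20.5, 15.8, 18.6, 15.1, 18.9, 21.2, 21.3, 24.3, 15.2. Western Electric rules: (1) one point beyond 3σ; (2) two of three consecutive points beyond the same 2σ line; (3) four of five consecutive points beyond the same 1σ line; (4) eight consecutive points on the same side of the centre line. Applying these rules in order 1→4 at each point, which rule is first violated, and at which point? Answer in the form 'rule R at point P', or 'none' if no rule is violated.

Zone of each point (C = within 1σ̂, B = 1σ̂–2σ̂, A = 2σ̂–3σ̂, * = beyond 3σ̂; sign = side of CL): 1:+B, 2:+C, 3:+C, 4:-B, 5:-C, 6:-B, 7:-C, 8:+C, 9:+C, 10:+B, 11:-B
No rule fires across all 11 points.

none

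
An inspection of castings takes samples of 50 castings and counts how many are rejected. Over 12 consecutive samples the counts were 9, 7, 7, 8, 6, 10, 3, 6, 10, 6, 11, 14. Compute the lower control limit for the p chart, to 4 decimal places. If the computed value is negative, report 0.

0.0055

p̄ = Σdᵢ / (k·n) = 97 / (12 × 50) = 0.16167
LCL = p̄ − 3·√(p̄(1−p̄)/n) = 0.16167 − 3 × 0.05206 = 0.00548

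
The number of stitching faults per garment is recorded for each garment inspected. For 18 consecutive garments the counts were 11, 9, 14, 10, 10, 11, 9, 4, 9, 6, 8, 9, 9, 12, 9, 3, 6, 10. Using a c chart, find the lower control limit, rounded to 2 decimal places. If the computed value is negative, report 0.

c̄ = (11 + 9 + 14 + 10 + 10 + 11 + 9 + 4 + 9 + 6 + 8 + 9 + 9 + 12 + 9 + 3 + 6 + 10) / 18 = 159 / 18 = 8.8333
LCL = c̄ − 3√c̄ = 8.8333 − 3 × 2.9721 = -0.0829 → 0 (cannot be negative)

0.00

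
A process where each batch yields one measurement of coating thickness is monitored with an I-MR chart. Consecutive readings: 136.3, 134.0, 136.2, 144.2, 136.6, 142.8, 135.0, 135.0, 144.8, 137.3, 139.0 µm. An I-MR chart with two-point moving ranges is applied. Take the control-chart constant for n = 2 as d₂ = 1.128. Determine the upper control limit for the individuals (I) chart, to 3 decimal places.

X̄ = (136.3 + 134.0 + 136.2 + 144.2 + 136.6 + 142.8 + 135.0 + 135.0 + 144.8 + 137.3 + 139.0) / 11 = 138.2909
Moving ranges: 2.3, 2.2, 8.0, 7.6, 6.2, 7.8, 0.0, 9.8, 7.5, 1.7; M̄R̄ = 53.1000 / 10 = 5.3100
UCL = X̄ + 3·M̄R̄/d₂ = 138.2909 + 3 × 5.3100 / 1.128 = 152.4132

152.413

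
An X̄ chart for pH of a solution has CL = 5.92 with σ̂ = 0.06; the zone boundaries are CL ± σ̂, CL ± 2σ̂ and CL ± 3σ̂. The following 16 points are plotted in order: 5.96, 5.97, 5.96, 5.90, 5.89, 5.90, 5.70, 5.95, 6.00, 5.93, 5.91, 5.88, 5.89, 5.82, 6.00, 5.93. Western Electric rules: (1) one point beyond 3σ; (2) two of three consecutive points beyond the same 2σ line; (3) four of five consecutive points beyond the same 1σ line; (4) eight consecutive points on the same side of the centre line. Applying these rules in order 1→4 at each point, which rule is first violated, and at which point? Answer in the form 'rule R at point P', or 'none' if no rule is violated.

rule 1 at point 7

Zone of each point (C = within 1σ̂, B = 1σ̂–2σ̂, A = 2σ̂–3σ̂, * = beyond 3σ̂; sign = side of CL): 1:+C, 2:+C, 3:+C, 4:-C, 5:-C, 6:-C, 7:-*, 8:+C, 9:+B, 10:+C, 11:-C, 12:-C, 13:-C, 14:-B, 15:+B, 16:+C
Rule 1 (one point beyond the 3σ limits) is satisfied at point 7.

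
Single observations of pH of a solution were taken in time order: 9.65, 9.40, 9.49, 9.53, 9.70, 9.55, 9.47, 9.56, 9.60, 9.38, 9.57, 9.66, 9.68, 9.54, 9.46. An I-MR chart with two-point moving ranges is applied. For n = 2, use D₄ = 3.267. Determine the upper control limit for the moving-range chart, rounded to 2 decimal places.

0.39

Moving ranges: 0.25, 0.09, 0.04, 0.17, 0.15, 0.08, 0.09, 0.04, 0.22, 0.19, 0.09, 0.02, 0.14, 0.08; M̄R̄ = 1.6500 / 14 = 0.1179
UCL_MR = D₄·M̄R̄ = 3.267 × 0.1179 = 0.3850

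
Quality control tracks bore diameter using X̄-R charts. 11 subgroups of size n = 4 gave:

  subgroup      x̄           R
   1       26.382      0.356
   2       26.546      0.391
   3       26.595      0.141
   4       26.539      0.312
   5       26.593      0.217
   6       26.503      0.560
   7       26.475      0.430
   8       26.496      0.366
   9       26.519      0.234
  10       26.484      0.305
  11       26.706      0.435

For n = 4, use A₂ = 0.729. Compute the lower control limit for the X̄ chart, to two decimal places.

26.28

X̄̄ = (26.382 + 26.546 + 26.595 + 26.539 + 26.593 + 26.503 + 26.475 + 26.496 + 26.519 + 26.484 + 26.706) / 11 = 291.8380 / 11 = 26.5307
R̄ = (0.356 + 0.391 + 0.141 + 0.312 + 0.217 + 0.560 + 0.430 + 0.366 + 0.234 + 0.305 + 0.435) / 11 = 3.7470 / 11 = 0.3406
LCL = X̄̄ − A₂·R̄ = 26.5307 − 0.729 × 0.3406 = 26.2824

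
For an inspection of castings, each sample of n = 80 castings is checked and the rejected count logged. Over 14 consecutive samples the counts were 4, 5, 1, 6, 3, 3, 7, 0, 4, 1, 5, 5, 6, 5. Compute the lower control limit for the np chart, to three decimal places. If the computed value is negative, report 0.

p̄ = Σdᵢ / (k·n) = 55 / (14 × 80) = 0.04911
LCL = np̄ − 3·√(np̄(1−p̄)) = 3.9286 − 3 × 1.9328 = -1.8698 → 0 (negative, so LCL = 0)

0.000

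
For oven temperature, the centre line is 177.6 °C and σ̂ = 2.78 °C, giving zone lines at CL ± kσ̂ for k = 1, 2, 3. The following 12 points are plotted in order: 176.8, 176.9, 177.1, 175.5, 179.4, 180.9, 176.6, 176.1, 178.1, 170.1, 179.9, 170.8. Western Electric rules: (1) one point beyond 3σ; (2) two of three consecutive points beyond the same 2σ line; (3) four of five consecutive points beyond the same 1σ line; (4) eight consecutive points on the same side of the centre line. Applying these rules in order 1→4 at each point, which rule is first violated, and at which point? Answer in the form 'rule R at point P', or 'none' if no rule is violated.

rule 2 at point 12

Zone of each point (C = within 1σ̂, B = 1σ̂–2σ̂, A = 2σ̂–3σ̂, * = beyond 3σ̂; sign = side of CL): 1:-C, 2:-C, 3:-C, 4:-C, 5:+C, 6:+B, 7:-C, 8:-C, 9:+C, 10:-A, 11:+C, 12:-A
Rule 2 (two of three consecutive points beyond the same 2σ limit) is satisfied at point 12.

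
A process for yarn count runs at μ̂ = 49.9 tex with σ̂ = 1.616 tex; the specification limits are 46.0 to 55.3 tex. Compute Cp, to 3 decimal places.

Cp = (USL − LSL) / (6σ̂) = (55.3 − 46.0) / (6 × 1.616) = 9.3000 / 9.6960 = 0.9592

0.959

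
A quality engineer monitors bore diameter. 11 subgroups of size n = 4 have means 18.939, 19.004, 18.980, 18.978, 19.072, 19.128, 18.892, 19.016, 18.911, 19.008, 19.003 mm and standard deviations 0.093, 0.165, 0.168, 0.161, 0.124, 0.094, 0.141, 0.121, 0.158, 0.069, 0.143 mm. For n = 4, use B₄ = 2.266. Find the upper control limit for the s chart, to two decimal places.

0.30

s̄ = (0.093 + 0.165 + 0.168 + 0.161 + 0.124 + 0.094 + 0.141 + 0.121 + 0.158 + 0.069 + 0.143) / 11 = 0.1306
UCL_s = B₄·s̄ = 2.266 × 0.1306 = 0.2960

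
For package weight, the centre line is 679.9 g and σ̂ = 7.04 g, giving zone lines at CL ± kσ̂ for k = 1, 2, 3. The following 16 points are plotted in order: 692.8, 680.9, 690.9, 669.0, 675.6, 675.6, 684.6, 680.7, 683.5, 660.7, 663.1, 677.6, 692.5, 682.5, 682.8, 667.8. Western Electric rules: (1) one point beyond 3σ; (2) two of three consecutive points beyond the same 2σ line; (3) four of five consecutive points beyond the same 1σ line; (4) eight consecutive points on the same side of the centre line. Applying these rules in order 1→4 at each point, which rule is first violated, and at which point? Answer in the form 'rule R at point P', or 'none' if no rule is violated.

rule 2 at point 11

Zone of each point (C = within 1σ̂, B = 1σ̂–2σ̂, A = 2σ̂–3σ̂, * = beyond 3σ̂; sign = side of CL): 1:+B, 2:+C, 3:+B, 4:-B, 5:-C, 6:-C, 7:+C, 8:+C, 9:+C, 10:-A, 11:-A, 12:-C, 13:+B, 14:+C, 15:+C, 16:-B
Rule 2 (two of three consecutive points beyond the same 2σ limit) is satisfied at point 11.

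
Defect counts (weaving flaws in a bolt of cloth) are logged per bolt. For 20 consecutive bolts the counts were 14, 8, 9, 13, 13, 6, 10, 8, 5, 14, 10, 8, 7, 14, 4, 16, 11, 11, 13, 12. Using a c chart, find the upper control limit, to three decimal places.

19.928

c̄ = (14 + 8 + 9 + 13 + 13 + 6 + 10 + 8 + 5 + 14 + 10 + 8 + 7 + 14 + 4 + 16 + 11 + 11 + 13 + 12) / 20 = 206 / 20 = 10.3000
UCL = c̄ + 3√c̄ = 10.3000 + 3 × √10.3000 = 10.3000 + 3 × 3.2094 = 19.9281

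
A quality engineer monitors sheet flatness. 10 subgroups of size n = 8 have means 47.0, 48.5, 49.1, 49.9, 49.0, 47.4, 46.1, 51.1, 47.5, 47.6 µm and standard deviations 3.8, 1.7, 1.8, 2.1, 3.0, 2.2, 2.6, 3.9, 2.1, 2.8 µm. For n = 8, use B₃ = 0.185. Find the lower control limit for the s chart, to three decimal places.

0.481

s̄ = (3.8 + 1.7 + 1.8 + 2.1 + 3.0 + 2.2 + 2.6 + 3.9 + 2.1 + 2.8) / 10 = 2.6000
LCL_s = B₃·s̄ = 0.185 × 2.6000 = 0.4810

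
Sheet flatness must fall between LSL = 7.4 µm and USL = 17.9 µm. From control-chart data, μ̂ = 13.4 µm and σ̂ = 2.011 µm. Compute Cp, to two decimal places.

Cp = (USL − LSL) / (6σ̂) = (17.9 − 7.4) / (6 × 2.011) = 10.5000 / 12.0660 = 0.8702

0.87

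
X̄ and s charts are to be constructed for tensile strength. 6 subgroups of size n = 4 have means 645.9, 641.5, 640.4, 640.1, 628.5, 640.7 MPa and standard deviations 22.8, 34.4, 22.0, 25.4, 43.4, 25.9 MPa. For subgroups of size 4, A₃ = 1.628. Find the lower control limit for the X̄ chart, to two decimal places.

X̄̄ = (645.9 + 641.5 + 640.4 + 640.1 + 628.5 + 640.7) / 6 = 639.5167
s̄ = (22.8 + 34.4 + 22.0 + 25.4 + 43.4 + 25.9) / 6 = 28.9833
LCL = X̄̄ − A₃·s̄ = 639.5167 − 1.628 × 28.9833 = 592.3318

592.33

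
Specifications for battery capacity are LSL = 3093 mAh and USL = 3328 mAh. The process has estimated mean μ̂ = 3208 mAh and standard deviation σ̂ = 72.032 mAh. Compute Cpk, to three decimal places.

Cpu = (USL − μ̂) / (3σ̂) = (3328 − 3208) / (3 × 72.032) = 0.5553; Cpl = (μ̂ − LSL) / (3σ̂) = (3208 − 3093) / (3 × 72.032) = 0.5322; Cpk = min(Cpu, Cpl) = 0.5322

0.532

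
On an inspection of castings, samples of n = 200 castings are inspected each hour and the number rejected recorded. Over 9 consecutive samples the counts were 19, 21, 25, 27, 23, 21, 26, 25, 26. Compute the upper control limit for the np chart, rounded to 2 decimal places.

37.37

p̄ = Σdᵢ / (k·n) = 213 / (9 × 200) = 0.11833
UCL = np̄ + 3·√(np̄(1−p̄)) = 23.6667 + 3 × √(23.6667×0.88167) = 23.6667 + 3 × 4.5679 = 37.3705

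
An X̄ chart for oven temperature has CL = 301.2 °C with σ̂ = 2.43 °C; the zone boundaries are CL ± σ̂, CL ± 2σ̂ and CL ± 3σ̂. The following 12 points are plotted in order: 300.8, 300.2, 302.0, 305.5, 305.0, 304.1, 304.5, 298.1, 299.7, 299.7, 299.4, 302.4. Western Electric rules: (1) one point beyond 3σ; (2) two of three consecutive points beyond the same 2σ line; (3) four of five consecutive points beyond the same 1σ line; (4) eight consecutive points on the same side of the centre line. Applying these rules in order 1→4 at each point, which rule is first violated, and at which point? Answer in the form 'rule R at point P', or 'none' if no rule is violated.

Zone of each point (C = within 1σ̂, B = 1σ̂–2σ̂, A = 2σ̂–3σ̂, * = beyond 3σ̂; sign = side of CL): 1:-C, 2:-C, 3:+C, 4:+B, 5:+B, 6:+B, 7:+B, 8:-B, 9:-C, 10:-C, 11:-C, 12:+C
Rule 3 (four of five consecutive points beyond the same 1σ limit) is satisfied at point 7.

rule 3 at point 7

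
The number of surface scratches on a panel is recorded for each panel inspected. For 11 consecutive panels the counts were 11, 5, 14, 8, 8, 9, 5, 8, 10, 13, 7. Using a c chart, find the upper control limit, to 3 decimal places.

c̄ = (11 + 5 + 14 + 8 + 8 + 9 + 5 + 8 + 10 + 13 + 7) / 11 = 98 / 11 = 8.9091
UCL = c̄ + 3√c̄ = 8.9091 + 3 × √8.9091 = 8.9091 + 3 × 2.9848 = 17.8635

17.864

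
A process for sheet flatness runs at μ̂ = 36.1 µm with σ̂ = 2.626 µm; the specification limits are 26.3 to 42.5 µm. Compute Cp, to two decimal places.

1.03

Cp = (USL − LSL) / (6σ̂) = (42.5 − 26.3) / (6 × 2.626) = 16.2000 / 15.7560 = 1.0282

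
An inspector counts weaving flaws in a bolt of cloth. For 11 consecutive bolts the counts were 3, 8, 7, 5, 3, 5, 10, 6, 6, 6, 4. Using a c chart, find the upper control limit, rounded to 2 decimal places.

c̄ = (3 + 8 + 7 + 5 + 3 + 5 + 10 + 6 + 6 + 6 + 4) / 11 = 63 / 11 = 5.7273
UCL = c̄ + 3√c̄ = 5.7273 + 3 × √5.7273 = 5.7273 + 3 × 2.3932 = 12.9068

12.91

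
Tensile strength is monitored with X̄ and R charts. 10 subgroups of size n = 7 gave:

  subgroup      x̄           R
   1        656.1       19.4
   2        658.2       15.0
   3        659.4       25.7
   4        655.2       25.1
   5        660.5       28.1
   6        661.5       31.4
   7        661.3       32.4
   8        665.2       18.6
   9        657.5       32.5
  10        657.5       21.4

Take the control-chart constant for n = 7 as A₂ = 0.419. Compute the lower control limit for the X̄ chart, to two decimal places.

X̄̄ = (656.1 + 658.2 + 659.4 + 655.2 + 660.5 + 661.5 + 661.3 + 665.2 + 657.5 + 657.5) / 10 = 6592.4000 / 10 = 659.2400
R̄ = (19.4 + 15.0 + 25.7 + 25.1 + 28.1 + 31.4 + 32.4 + 18.6 + 32.5 + 21.4) / 10 = 249.6000 / 10 = 24.9600
LCL = X̄̄ − A₂·R̄ = 659.2400 − 0.419 × 24.9600 = 648.7818

648.78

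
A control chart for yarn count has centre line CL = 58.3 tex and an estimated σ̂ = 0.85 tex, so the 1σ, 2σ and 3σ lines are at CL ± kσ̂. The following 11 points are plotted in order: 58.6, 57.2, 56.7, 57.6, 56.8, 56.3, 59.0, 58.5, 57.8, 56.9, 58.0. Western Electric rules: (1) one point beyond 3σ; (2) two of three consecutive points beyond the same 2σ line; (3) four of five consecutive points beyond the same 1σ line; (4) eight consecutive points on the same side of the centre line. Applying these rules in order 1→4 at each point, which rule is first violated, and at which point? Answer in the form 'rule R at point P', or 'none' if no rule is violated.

rule 3 at point 6

Zone of each point (C = within 1σ̂, B = 1σ̂–2σ̂, A = 2σ̂–3σ̂, * = beyond 3σ̂; sign = side of CL): 1:+C, 2:-B, 3:-B, 4:-C, 5:-B, 6:-A, 7:+C, 8:+C, 9:-C, 10:-B, 11:-C
Rule 3 (four of five consecutive points beyond the same 1σ limit) is satisfied at point 6.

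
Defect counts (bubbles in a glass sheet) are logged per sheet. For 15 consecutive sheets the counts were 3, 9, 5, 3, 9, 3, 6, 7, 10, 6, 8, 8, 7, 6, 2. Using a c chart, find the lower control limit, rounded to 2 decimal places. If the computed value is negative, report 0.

c̄ = (3 + 9 + 5 + 3 + 9 + 3 + 6 + 7 + 10 + 6 + 8 + 8 + 7 + 6 + 2) / 15 = 92 / 15 = 6.1333
LCL = c̄ − 3√c̄ = 6.1333 − 3 × 2.4766 = -1.2963 → 0 (cannot be negative)

0.00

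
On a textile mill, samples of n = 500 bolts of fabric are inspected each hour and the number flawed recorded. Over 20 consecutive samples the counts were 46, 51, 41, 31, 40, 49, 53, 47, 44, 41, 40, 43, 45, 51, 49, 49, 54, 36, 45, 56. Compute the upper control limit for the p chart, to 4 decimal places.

p̄ = Σdᵢ / (k·n) = 911 / (20 × 500) = 0.09110
UCL = p̄ + 3·√(p̄(1−p̄)/n) = 0.09110 + 3 × √(0.09110×0.90890/500) = 0.09110 + 3 × 0.01287 = 0.12971

0.1297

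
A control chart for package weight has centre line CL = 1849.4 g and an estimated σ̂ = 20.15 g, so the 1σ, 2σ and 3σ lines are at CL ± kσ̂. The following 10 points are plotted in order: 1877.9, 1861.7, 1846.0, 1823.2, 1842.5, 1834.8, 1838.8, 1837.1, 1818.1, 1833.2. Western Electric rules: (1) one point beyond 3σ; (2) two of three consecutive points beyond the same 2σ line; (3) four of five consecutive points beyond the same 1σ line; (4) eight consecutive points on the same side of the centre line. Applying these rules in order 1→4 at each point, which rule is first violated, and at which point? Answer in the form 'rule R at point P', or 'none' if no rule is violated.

rule 4 at point 10

Zone of each point (C = within 1σ̂, B = 1σ̂–2σ̂, A = 2σ̂–3σ̂, * = beyond 3σ̂; sign = side of CL): 1:+B, 2:+C, 3:-C, 4:-B, 5:-C, 6:-C, 7:-C, 8:-C, 9:-B, 10:-C
Rule 4 (eight consecutive points on the same side of the centre line) is satisfied at point 10.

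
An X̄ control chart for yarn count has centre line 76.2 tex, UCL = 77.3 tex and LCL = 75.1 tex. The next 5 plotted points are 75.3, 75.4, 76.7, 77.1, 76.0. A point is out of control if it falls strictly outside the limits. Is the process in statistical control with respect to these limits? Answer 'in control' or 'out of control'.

All 5 points lie within [75.1, 77.3].

in control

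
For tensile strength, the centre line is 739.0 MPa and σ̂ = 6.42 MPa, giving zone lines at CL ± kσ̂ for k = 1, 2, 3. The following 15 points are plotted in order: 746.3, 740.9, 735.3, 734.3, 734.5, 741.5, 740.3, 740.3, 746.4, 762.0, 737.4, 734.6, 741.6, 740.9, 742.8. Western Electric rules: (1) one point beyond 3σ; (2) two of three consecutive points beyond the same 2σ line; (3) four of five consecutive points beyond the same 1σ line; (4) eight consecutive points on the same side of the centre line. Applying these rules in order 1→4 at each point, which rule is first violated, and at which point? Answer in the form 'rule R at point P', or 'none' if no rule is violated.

Zone of each point (C = within 1σ̂, B = 1σ̂–2σ̂, A = 2σ̂–3σ̂, * = beyond 3σ̂; sign = side of CL): 1:+B, 2:+C, 3:-C, 4:-C, 5:-C, 6:+C, 7:+C, 8:+C, 9:+B, 10:+*, 11:-C, 12:-C, 13:+C, 14:+C, 15:+C
Rule 1 (one point beyond the 3σ limits) is satisfied at point 10.

rule 1 at point 10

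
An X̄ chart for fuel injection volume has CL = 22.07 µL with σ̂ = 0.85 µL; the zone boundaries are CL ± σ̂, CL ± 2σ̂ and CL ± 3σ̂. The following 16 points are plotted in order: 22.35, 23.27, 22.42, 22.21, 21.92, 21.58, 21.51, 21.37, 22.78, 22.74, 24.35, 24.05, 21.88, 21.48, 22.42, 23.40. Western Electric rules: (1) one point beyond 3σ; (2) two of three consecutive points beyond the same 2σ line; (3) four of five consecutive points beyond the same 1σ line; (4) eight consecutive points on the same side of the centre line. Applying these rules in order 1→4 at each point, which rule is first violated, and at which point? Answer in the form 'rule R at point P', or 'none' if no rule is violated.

rule 2 at point 12

Zone of each point (C = within 1σ̂, B = 1σ̂–2σ̂, A = 2σ̂–3σ̂, * = beyond 3σ̂; sign = side of CL): 1:+C, 2:+B, 3:+C, 4:+C, 5:-C, 6:-C, 7:-C, 8:-C, 9:+C, 10:+C, 11:+A, 12:+A, 13:-C, 14:-C, 15:+C, 16:+B
Rule 2 (two of three consecutive points beyond the same 2σ limit) is satisfied at point 12.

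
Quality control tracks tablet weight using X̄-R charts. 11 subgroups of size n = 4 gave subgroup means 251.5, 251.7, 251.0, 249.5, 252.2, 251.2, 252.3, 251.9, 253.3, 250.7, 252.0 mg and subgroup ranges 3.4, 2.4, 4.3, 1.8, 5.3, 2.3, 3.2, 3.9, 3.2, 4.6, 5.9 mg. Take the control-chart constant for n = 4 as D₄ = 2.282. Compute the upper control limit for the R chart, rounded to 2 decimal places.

R̄ = (3.4 + 2.4 + 4.3 + 1.8 + 5.3 + 2.3 + 3.2 + 3.9 + 3.2 + 4.6 + 5.9) / 11 = 40.3000 / 11 = 3.6636
UCL_R = D₄·R̄ = 2.282 × 3.6636 = 8.3604

8.36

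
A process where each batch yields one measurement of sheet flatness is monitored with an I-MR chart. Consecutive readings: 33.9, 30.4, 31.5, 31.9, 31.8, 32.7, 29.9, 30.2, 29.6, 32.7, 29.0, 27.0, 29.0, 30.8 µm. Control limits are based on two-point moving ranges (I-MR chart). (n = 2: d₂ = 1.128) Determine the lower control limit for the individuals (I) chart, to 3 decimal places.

26.181

X̄ = (33.9 + 30.4 + 31.5 + 31.9 + 31.8 + 32.7 + 29.9 + 30.2 + 29.6 + 32.7 + 29.0 + 27.0 + 29.0 + 30.8) / 14 = 30.7429
Moving ranges: 3.5, 1.1, 0.4, 0.1, 0.9, 2.8, 0.3, 0.6, 3.1, 3.7, 2.0, 2.0, 1.8; M̄R̄ = 22.3000 / 13 = 1.7154
LCL = X̄ − 3·M̄R̄/d₂ = 30.7429 − 3 × 1.7154 / 1.128 = 26.1807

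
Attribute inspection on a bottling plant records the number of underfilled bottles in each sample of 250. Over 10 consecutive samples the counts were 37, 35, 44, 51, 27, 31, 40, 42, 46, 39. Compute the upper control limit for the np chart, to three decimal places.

p̄ = Σdᵢ / (k·n) = 392 / (10 × 250) = 0.15680
UCL = np̄ + 3·√(np̄(1−p̄)) = 39.2000 + 3 × √(39.2000×0.84320) = 39.2000 + 3 × 5.7492 = 56.4476

56.448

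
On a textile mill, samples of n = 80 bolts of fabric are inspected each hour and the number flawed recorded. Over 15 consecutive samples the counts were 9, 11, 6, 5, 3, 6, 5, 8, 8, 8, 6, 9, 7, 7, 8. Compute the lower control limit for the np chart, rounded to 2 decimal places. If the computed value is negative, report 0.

p̄ = Σdᵢ / (k·n) = 106 / (15 × 80) = 0.08833
LCL = np̄ − 3·√(np̄(1−p̄)) = 7.0667 − 3 × 2.5382 = -0.5479 → 0 (negative, so LCL = 0)

0.00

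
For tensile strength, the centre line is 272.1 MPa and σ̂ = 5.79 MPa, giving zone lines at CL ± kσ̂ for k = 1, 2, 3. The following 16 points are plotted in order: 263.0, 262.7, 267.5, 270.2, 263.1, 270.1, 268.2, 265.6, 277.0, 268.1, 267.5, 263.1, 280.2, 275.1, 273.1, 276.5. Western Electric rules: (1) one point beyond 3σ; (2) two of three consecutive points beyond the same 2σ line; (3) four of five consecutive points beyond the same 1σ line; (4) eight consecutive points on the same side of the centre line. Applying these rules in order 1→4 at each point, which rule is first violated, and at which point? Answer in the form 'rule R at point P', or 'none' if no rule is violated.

Zone of each point (C = within 1σ̂, B = 1σ̂–2σ̂, A = 2σ̂–3σ̂, * = beyond 3σ̂; sign = side of CL): 1:-B, 2:-B, 3:-C, 4:-C, 5:-B, 6:-C, 7:-C, 8:-B, 9:+C, 10:-C, 11:-C, 12:-B, 13:+B, 14:+C, 15:+C, 16:+C
Rule 4 (eight consecutive points on the same side of the centre line) is satisfied at point 8.

rule 4 at point 8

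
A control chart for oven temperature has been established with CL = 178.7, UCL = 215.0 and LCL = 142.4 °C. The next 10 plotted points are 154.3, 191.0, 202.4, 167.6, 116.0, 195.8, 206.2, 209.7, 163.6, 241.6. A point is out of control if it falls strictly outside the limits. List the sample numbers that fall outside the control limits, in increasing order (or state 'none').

5, 10

Compare each point to [142.4, 215.0]: sample 5 = 116.0 < LCL; sample 10 = 241.6 > UCL.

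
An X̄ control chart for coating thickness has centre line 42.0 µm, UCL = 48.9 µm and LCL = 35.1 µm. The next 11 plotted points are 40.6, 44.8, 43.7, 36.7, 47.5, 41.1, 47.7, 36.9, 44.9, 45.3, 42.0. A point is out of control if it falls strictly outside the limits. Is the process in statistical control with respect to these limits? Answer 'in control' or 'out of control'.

All 11 points lie within [35.1, 48.9].

in control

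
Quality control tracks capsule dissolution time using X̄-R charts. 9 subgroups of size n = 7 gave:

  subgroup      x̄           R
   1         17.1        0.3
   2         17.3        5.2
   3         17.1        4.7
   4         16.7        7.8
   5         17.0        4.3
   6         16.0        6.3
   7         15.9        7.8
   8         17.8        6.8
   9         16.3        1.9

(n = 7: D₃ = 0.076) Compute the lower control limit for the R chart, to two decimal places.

0.38

R̄ = (0.3 + 5.2 + 4.7 + 7.8 + 4.3 + 6.3 + 7.8 + 6.8 + 1.9) / 9 = 45.1000 / 9 = 5.0111
LCL_R = D₃·R̄ = 0.076 × 5.0111 = 0.3808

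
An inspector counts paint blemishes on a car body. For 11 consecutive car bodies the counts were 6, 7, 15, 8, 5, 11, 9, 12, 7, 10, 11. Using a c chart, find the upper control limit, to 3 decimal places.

c̄ = (6 + 7 + 15 + 8 + 5 + 11 + 9 + 12 + 7 + 10 + 11) / 11 = 101 / 11 = 9.1818
UCL = c̄ + 3√c̄ = 9.1818 + 3 × √9.1818 = 9.1818 + 3 × 3.0302 = 18.2723

18.272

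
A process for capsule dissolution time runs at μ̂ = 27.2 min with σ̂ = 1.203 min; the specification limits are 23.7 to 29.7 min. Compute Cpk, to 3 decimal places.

Cpu = (USL − μ̂) / (3σ̂) = (29.7 − 27.2) / (3 × 1.203) = 0.6927; Cpl = (μ̂ − LSL) / (3σ̂) = (27.2 − 23.7) / (3 × 1.203) = 0.9698; Cpk = min(Cpu, Cpl) = 0.6927

0.693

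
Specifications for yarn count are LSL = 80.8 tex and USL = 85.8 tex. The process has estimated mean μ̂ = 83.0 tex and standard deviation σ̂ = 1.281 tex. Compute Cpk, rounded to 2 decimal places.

Cpu = (USL − μ̂) / (3σ̂) = (85.8 − 83.0) / (3 × 1.281) = 0.7286; Cpl = (μ̂ − LSL) / (3σ̂) = (83.0 − 80.8) / (3 × 1.281) = 0.5725; Cpk = min(Cpu, Cpl) = 0.5725

0.57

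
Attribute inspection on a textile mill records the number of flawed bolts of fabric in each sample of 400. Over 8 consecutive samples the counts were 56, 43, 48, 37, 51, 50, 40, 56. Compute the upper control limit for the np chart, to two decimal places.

67.06

p̄ = Σdᵢ / (k·n) = 381 / (8 × 400) = 0.11906
UCL = np̄ + 3·√(np̄(1−p̄)) = 47.6250 + 3 × √(47.6250×0.88094) = 47.6250 + 3 × 6.4772 = 67.0567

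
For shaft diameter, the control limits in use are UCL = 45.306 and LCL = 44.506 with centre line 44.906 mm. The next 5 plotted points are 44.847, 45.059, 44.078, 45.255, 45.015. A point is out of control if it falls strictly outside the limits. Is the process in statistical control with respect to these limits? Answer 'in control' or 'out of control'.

out of control

Compare each point to [44.506, 45.306]: sample 3 = 44.078 < LCL.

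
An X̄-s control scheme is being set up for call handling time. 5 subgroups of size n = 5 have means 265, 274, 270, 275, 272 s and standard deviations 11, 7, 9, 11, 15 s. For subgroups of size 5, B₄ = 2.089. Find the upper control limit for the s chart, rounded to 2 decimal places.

s̄ = (11 + 7 + 9 + 11 + 15) / 5 = 10.6000
UCL_s = B₄·s̄ = 2.089 × 10.6000 = 22.1434

22.14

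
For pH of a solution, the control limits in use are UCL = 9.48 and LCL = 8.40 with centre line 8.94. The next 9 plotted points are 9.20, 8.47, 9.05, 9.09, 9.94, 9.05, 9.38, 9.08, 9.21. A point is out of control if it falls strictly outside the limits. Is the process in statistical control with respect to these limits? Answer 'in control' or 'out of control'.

Compare each point to [8.40, 9.48]: sample 5 = 9.94 > UCL.

out of control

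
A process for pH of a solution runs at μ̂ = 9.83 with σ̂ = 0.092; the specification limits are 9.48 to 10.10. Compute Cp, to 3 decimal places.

Cp = (USL − LSL) / (6σ̂) = (10.10 − 9.48) / (6 × 0.092) = 0.6200 / 0.5520 = 1.1232

1.123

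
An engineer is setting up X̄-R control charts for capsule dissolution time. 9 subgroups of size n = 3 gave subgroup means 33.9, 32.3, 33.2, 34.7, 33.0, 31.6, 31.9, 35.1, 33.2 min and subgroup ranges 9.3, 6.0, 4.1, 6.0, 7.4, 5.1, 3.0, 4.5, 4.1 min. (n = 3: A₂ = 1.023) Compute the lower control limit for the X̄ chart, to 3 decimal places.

27.585

X̄̄ = (33.9 + 32.3 + 33.2 + 34.7 + 33.0 + 31.6 + 31.9 + 35.1 + 33.2) / 9 = 298.9000 / 9 = 33.2111
R̄ = (9.3 + 6.0 + 4.1 + 6.0 + 7.4 + 5.1 + 3.0 + 4.5 + 4.1) / 9 = 49.5000 / 9 = 5.5000
LCL = X̄̄ − A₂·R̄ = 33.2111 − 1.023 × 5.5000 = 27.5846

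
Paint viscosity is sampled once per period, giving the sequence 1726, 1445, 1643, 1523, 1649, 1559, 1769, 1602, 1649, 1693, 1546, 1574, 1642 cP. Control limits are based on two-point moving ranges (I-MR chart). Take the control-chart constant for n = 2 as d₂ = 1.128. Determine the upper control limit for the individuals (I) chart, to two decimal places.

X̄ = (1726 + 1445 + 1643 + 1523 + 1649 + 1559 + 1769 + 1602 + 1649 + 1693 + 1546 + 1574 + 1642) / 13 = 1616.9231
Moving ranges: 281, 198, 120, 126, 90, 210, 167, 47, 44, 147, 28, 68; M̄R̄ = 1526.0000 / 12 = 127.1667
UCL = X̄ + 3·M̄R̄/d₂ = 1616.9231 + 3 × 127.1667 / 1.128 = 1955.1323

1955.13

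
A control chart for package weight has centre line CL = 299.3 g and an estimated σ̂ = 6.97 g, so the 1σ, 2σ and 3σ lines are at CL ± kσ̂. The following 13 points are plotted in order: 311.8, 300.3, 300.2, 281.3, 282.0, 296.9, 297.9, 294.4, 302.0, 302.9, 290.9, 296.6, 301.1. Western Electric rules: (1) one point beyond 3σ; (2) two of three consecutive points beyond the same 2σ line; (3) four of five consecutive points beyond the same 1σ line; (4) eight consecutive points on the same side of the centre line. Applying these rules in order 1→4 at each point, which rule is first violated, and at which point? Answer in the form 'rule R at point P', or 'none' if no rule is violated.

Zone of each point (C = within 1σ̂, B = 1σ̂–2σ̂, A = 2σ̂–3σ̂, * = beyond 3σ̂; sign = side of CL): 1:+B, 2:+C, 3:+C, 4:-A, 5:-A, 6:-C, 7:-C, 8:-C, 9:+C, 10:+C, 11:-B, 12:-C, 13:+C
Rule 2 (two of three consecutive points beyond the same 2σ limit) is satisfied at point 5.

rule 2 at point 5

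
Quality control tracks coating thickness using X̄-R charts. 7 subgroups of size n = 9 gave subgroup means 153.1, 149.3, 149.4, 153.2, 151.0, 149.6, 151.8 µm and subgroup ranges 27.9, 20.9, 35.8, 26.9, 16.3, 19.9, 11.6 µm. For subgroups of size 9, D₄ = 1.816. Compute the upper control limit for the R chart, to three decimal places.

R̄ = (27.9 + 20.9 + 35.8 + 26.9 + 16.3 + 19.9 + 11.6) / 7 = 159.3000 / 7 = 22.7571
UCL_R = D₄·R̄ = 1.816 × 22.7571 = 41.3270

41.327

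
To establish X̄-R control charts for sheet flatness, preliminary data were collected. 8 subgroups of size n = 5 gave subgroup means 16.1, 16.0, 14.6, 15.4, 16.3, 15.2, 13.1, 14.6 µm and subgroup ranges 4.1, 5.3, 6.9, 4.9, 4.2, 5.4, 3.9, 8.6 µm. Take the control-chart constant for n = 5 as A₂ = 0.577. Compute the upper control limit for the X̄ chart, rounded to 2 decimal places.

18.29

X̄̄ = (16.1 + 16.0 + 14.6 + 15.4 + 16.3 + 15.2 + 13.1 + 14.6) / 8 = 121.3000 / 8 = 15.1625
R̄ = (4.1 + 5.3 + 6.9 + 4.9 + 4.2 + 5.4 + 3.9 + 8.6) / 8 = 43.3000 / 8 = 5.4125
UCL = X̄̄ + A₂·R̄ = 15.1625 + 0.577 × 5.4125 = 18.2855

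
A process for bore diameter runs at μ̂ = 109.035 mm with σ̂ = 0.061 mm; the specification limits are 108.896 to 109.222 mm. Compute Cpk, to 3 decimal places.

0.760

Cpu = (USL − μ̂) / (3σ̂) = (109.222 − 109.035) / (3 × 0.061) = 1.0219; Cpl = (μ̂ − LSL) / (3σ̂) = (109.035 − 108.896) / (3 × 0.061) = 0.7596; Cpk = min(Cpu, Cpl) = 0.7596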